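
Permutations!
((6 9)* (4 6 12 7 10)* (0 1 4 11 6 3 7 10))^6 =(0 1 4 3 7)(6 9 12 10 11)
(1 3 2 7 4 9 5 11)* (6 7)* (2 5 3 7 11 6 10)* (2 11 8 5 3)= (1 7 4 9 2 10 11)(5 6 8)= [0, 7, 10, 3, 9, 6, 8, 4, 5, 2, 11, 1]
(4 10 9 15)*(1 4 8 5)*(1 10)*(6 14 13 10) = (1 4)(5 6 14 13 10 9 15 8) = [0, 4, 2, 3, 1, 6, 14, 7, 5, 15, 9, 11, 12, 10, 13, 8]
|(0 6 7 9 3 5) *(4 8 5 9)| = |(0 6 7 4 8 5)(3 9)| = 6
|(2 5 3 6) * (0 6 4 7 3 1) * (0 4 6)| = 7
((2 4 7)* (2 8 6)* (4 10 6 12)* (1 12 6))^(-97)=((1 12 4 7 8 6 2 10))^(-97)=(1 10 2 6 8 7 4 12)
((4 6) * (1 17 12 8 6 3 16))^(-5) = ((1 17 12 8 6 4 3 16))^(-5) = (1 8 3 17 6 16 12 4)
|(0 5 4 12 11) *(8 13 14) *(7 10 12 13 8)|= 9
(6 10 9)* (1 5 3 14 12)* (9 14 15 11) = (1 5 3 15 11 9 6 10 14 12) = [0, 5, 2, 15, 4, 3, 10, 7, 8, 6, 14, 9, 1, 13, 12, 11]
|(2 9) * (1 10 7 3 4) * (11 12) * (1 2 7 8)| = |(1 10 8)(2 9 7 3 4)(11 12)| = 30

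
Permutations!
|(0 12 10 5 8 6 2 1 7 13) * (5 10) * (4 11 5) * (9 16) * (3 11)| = 12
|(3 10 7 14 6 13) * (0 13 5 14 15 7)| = 12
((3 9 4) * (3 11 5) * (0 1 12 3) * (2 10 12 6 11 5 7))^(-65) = ((0 1 6 11 7 2 10 12 3 9 4 5))^(-65) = (0 12 6 9 7 5 10 1 3 11 4 2)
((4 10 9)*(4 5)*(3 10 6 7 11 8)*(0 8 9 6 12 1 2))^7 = (0 9 8 5 3 4 10 12 6 1 7 2 11)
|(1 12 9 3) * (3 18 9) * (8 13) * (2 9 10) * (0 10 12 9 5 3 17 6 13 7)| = 14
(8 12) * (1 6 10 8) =(1 6 10 8 12) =[0, 6, 2, 3, 4, 5, 10, 7, 12, 9, 8, 11, 1]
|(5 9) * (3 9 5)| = 2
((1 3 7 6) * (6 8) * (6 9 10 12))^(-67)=(1 10 7 6 9 3 12 8)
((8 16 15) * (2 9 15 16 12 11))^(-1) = ((16)(2 9 15 8 12 11))^(-1) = (16)(2 11 12 8 15 9)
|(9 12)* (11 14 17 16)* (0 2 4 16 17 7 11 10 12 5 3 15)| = |(17)(0 2 4 16 10 12 9 5 3 15)(7 11 14)| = 30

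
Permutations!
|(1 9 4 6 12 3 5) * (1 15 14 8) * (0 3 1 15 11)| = |(0 3 5 11)(1 9 4 6 12)(8 15 14)| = 60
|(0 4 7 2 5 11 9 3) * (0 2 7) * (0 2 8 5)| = |(0 4 2)(3 8 5 11 9)| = 15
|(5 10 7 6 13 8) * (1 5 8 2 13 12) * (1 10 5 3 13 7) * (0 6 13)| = 6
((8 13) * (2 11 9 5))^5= ((2 11 9 5)(8 13))^5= (2 11 9 5)(8 13)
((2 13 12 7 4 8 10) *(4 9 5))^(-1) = (2 10 8 4 5 9 7 12 13)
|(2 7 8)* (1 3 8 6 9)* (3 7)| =|(1 7 6 9)(2 3 8)| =12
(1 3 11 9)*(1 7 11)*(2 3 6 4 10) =(1 6 4 10 2 3)(7 11 9) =[0, 6, 3, 1, 10, 5, 4, 11, 8, 7, 2, 9]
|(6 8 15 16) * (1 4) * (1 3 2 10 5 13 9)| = |(1 4 3 2 10 5 13 9)(6 8 15 16)| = 8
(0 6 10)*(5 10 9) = (0 6 9 5 10) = [6, 1, 2, 3, 4, 10, 9, 7, 8, 5, 0]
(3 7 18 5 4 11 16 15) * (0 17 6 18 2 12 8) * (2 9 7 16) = (0 17 6 18 5 4 11 2 12 8)(3 16 15)(7 9) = [17, 1, 12, 16, 11, 4, 18, 9, 0, 7, 10, 2, 8, 13, 14, 3, 15, 6, 5]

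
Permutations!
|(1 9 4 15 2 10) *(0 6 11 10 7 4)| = 12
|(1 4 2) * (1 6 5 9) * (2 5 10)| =12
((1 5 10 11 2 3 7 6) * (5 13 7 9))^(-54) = (1 7)(6 13)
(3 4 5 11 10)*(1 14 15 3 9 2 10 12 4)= (1 14 15 3)(2 10 9)(4 5 11 12)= [0, 14, 10, 1, 5, 11, 6, 7, 8, 2, 9, 12, 4, 13, 15, 3]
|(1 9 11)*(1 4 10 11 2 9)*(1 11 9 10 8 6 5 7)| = |(1 11 4 8 6 5 7)(2 10 9)| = 21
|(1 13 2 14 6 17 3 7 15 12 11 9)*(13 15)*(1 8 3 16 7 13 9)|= 20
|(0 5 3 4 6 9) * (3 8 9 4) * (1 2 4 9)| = |(0 5 8 1 2 4 6 9)| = 8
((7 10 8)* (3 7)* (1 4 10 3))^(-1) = (1 8 10 4)(3 7)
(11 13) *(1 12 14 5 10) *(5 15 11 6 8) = (1 12 14 15 11 13 6 8 5 10) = [0, 12, 2, 3, 4, 10, 8, 7, 5, 9, 1, 13, 14, 6, 15, 11]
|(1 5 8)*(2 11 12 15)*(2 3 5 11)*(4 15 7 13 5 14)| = |(1 11 12 7 13 5 8)(3 14 4 15)| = 28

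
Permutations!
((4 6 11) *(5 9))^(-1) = (4 11 6)(5 9)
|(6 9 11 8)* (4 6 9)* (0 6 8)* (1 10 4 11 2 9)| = |(0 6 11)(1 10 4 8)(2 9)| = 12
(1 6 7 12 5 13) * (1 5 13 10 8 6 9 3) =[0, 9, 2, 1, 4, 10, 7, 12, 6, 3, 8, 11, 13, 5] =(1 9 3)(5 10 8 6 7 12 13)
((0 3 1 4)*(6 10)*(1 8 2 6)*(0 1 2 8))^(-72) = ((0 3)(1 4)(2 6 10))^(-72) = (10)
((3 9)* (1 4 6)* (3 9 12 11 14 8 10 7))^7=(14)(1 4 6)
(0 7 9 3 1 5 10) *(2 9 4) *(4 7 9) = [9, 5, 4, 1, 2, 10, 6, 7, 8, 3, 0] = (0 9 3 1 5 10)(2 4)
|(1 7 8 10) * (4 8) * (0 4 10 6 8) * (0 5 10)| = |(0 4 5 10 1 7)(6 8)| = 6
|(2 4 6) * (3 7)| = 6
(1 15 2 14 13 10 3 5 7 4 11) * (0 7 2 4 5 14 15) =(0 7 5 2 15 4 11 1)(3 14 13 10) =[7, 0, 15, 14, 11, 2, 6, 5, 8, 9, 3, 1, 12, 10, 13, 4]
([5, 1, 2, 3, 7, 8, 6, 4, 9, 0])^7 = (0 9 8 5)(4 7)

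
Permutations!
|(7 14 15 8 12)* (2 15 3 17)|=|(2 15 8 12 7 14 3 17)|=8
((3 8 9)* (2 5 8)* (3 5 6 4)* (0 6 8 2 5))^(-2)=((0 6 4 3 5 2 8 9))^(-2)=(0 8 5 4)(2 3 6 9)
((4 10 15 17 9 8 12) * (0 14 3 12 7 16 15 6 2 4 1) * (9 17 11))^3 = (17)(0 12 14 1 3)(2 6 10 4)(7 11)(8 15)(9 16) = ((17)(0 14 3 12 1)(2 4 10 6)(7 16 15 11 9 8))^3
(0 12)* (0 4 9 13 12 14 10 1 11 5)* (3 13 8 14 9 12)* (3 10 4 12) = (0 9 8 14 4 3 13 10 1 11 5) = [9, 11, 2, 13, 3, 0, 6, 7, 14, 8, 1, 5, 12, 10, 4]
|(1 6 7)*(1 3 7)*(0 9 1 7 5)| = 7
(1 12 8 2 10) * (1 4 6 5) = [0, 12, 10, 3, 6, 1, 5, 7, 2, 9, 4, 11, 8] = (1 12 8 2 10 4 6 5)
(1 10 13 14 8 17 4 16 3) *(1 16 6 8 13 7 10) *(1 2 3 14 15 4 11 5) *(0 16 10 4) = (0 16 14 13 15)(1 2 3 10 7 4 6 8 17 11 5) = [16, 2, 3, 10, 6, 1, 8, 4, 17, 9, 7, 5, 12, 15, 13, 0, 14, 11]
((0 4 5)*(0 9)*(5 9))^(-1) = (0 9 4)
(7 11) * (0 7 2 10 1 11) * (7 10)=(0 10 1 11 2 7)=[10, 11, 7, 3, 4, 5, 6, 0, 8, 9, 1, 2]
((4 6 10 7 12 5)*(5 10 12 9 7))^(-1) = ((4 6 12 10 5)(7 9))^(-1) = (4 5 10 12 6)(7 9)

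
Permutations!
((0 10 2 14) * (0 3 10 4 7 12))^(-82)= ((0 4 7 12)(2 14 3 10))^(-82)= (0 7)(2 3)(4 12)(10 14)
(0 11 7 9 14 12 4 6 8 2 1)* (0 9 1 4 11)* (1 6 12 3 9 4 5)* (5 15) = (1 4 12 11 7 6 8 2 15 5)(3 9 14) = [0, 4, 15, 9, 12, 1, 8, 6, 2, 14, 10, 7, 11, 13, 3, 5]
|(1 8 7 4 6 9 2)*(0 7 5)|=9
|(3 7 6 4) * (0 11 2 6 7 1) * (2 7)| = |(0 11 7 2 6 4 3 1)| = 8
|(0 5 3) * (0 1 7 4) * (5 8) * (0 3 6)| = |(0 8 5 6)(1 7 4 3)| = 4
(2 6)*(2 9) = (2 6 9) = [0, 1, 6, 3, 4, 5, 9, 7, 8, 2]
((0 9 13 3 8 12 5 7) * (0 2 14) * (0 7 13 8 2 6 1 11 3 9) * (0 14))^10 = ((0 14 7 6 1 11 3 2)(5 13 9 8 12))^10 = (0 7 1 3)(2 14 6 11)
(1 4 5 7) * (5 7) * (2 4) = (1 2 4 7) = [0, 2, 4, 3, 7, 5, 6, 1]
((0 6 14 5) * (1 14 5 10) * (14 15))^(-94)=((0 6 5)(1 15 14 10))^(-94)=(0 5 6)(1 14)(10 15)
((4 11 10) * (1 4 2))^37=(1 11 2 4 10)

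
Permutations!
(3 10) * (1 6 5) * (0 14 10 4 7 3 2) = (0 14 10 2)(1 6 5)(3 4 7) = [14, 6, 0, 4, 7, 1, 5, 3, 8, 9, 2, 11, 12, 13, 10]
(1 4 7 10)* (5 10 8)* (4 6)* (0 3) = (0 3)(1 6 4 7 8 5 10) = [3, 6, 2, 0, 7, 10, 4, 8, 5, 9, 1]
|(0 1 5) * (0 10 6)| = |(0 1 5 10 6)| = 5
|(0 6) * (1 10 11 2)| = 4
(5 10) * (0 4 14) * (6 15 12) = (0 4 14)(5 10)(6 15 12) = [4, 1, 2, 3, 14, 10, 15, 7, 8, 9, 5, 11, 6, 13, 0, 12]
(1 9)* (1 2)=(1 9 2)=[0, 9, 1, 3, 4, 5, 6, 7, 8, 2]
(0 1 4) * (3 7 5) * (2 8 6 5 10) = (0 1 4)(2 8 6 5 3 7 10) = [1, 4, 8, 7, 0, 3, 5, 10, 6, 9, 2]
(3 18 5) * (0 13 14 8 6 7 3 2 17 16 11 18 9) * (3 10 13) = (0 3 9)(2 17 16 11 18 5)(6 7 10 13 14 8) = [3, 1, 17, 9, 4, 2, 7, 10, 6, 0, 13, 18, 12, 14, 8, 15, 11, 16, 5]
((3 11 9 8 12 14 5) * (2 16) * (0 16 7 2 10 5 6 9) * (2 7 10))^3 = (0 10 11 2 3 16 5)(6 12 9 14 8)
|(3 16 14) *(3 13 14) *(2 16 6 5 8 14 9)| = 9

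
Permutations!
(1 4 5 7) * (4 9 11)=[0, 9, 2, 3, 5, 7, 6, 1, 8, 11, 10, 4]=(1 9 11 4 5 7)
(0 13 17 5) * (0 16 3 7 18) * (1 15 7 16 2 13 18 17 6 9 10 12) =(0 18)(1 15 7 17 5 2 13 6 9 10 12)(3 16) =[18, 15, 13, 16, 4, 2, 9, 17, 8, 10, 12, 11, 1, 6, 14, 7, 3, 5, 0]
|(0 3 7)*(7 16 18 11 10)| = 7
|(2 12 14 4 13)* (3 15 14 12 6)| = 7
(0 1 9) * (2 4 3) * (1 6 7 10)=(0 6 7 10 1 9)(2 4 3)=[6, 9, 4, 2, 3, 5, 7, 10, 8, 0, 1]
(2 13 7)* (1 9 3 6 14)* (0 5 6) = [5, 9, 13, 0, 4, 6, 14, 2, 8, 3, 10, 11, 12, 7, 1] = (0 5 6 14 1 9 3)(2 13 7)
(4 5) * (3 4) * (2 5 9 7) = (2 5 3 4 9 7) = [0, 1, 5, 4, 9, 3, 6, 2, 8, 7]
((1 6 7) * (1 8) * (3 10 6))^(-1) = (1 8 7 6 10 3)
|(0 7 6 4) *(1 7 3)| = 6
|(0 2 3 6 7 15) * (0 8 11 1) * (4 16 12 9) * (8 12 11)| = 12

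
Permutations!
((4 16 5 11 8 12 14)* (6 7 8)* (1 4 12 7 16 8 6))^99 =(1 7 5 4 6 11 8 16)(12 14)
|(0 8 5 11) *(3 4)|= |(0 8 5 11)(3 4)|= 4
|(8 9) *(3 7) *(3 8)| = 4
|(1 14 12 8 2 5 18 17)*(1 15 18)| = 6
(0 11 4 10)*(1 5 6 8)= (0 11 4 10)(1 5 6 8)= [11, 5, 2, 3, 10, 6, 8, 7, 1, 9, 0, 4]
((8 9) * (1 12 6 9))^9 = (1 8 9 6 12)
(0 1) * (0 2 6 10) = [1, 2, 6, 3, 4, 5, 10, 7, 8, 9, 0] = (0 1 2 6 10)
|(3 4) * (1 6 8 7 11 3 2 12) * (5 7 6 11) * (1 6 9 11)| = |(2 12 6 8 9 11 3 4)(5 7)| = 8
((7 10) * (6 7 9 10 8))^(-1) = (6 8 7)(9 10)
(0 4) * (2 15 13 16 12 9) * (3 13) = (0 4)(2 15 3 13 16 12 9) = [4, 1, 15, 13, 0, 5, 6, 7, 8, 2, 10, 11, 9, 16, 14, 3, 12]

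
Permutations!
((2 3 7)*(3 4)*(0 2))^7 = ((0 2 4 3 7))^7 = (0 4 7 2 3)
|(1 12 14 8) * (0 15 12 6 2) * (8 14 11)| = 8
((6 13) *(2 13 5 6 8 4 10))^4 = (2 10 4 8 13)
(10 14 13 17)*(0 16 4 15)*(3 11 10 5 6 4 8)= [16, 1, 2, 11, 15, 6, 4, 7, 3, 9, 14, 10, 12, 17, 13, 0, 8, 5]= (0 16 8 3 11 10 14 13 17 5 6 4 15)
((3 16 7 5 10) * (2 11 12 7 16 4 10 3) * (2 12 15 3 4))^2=((16)(2 11 15 3)(4 10 12 7 5))^2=(16)(2 15)(3 11)(4 12 5 10 7)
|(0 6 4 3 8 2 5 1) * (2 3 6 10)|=|(0 10 2 5 1)(3 8)(4 6)|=10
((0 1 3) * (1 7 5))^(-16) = (0 3 1 5 7)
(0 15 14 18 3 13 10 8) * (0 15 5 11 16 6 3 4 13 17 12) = (0 5 11 16 6 3 17 12)(4 13 10 8 15 14 18) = [5, 1, 2, 17, 13, 11, 3, 7, 15, 9, 8, 16, 0, 10, 18, 14, 6, 12, 4]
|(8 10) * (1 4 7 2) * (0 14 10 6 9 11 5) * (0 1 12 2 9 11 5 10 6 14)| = 10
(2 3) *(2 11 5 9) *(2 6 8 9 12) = (2 3 11 5 12)(6 8 9) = [0, 1, 3, 11, 4, 12, 8, 7, 9, 6, 10, 5, 2]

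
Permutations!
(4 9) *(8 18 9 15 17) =[0, 1, 2, 3, 15, 5, 6, 7, 18, 4, 10, 11, 12, 13, 14, 17, 16, 8, 9] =(4 15 17 8 18 9)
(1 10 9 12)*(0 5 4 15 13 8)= [5, 10, 2, 3, 15, 4, 6, 7, 0, 12, 9, 11, 1, 8, 14, 13]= (0 5 4 15 13 8)(1 10 9 12)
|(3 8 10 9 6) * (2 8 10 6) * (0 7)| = 6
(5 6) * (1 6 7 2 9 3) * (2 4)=[0, 6, 9, 1, 2, 7, 5, 4, 8, 3]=(1 6 5 7 4 2 9 3)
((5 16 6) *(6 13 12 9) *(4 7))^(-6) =(16) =((4 7)(5 16 13 12 9 6))^(-6)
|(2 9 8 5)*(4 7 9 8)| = |(2 8 5)(4 7 9)| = 3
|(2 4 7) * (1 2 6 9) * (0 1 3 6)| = |(0 1 2 4 7)(3 6 9)| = 15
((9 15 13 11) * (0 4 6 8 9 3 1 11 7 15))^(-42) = (15)(0 8 4 9 6)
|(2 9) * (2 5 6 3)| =5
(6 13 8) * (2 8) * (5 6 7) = (2 8 7 5 6 13) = [0, 1, 8, 3, 4, 6, 13, 5, 7, 9, 10, 11, 12, 2]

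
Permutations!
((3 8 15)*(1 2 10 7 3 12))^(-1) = (1 12 15 8 3 7 10 2)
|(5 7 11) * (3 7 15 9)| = 6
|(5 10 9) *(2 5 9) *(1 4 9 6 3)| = 15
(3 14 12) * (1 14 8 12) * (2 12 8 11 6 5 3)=(1 14)(2 12)(3 11 6 5)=[0, 14, 12, 11, 4, 3, 5, 7, 8, 9, 10, 6, 2, 13, 1]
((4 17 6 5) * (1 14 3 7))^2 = (1 3)(4 6)(5 17)(7 14)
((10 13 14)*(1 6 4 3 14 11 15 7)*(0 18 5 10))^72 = ((0 18 5 10 13 11 15 7 1 6 4 3 14))^72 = (0 7 18 1 5 6 10 4 13 3 11 14 15)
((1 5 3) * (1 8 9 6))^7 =((1 5 3 8 9 6))^7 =(1 5 3 8 9 6)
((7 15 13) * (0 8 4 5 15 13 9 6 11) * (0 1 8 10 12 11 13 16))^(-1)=((0 10 12 11 1 8 4 5 15 9 6 13 7 16))^(-1)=(0 16 7 13 6 9 15 5 4 8 1 11 12 10)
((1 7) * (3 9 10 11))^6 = (3 10)(9 11)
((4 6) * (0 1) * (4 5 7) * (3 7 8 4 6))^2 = (3 6 8)(4 7 5)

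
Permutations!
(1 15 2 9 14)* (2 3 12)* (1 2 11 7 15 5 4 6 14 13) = (1 5 4 6 14 2 9 13)(3 12 11 7 15) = [0, 5, 9, 12, 6, 4, 14, 15, 8, 13, 10, 7, 11, 1, 2, 3]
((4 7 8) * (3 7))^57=((3 7 8 4))^57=(3 7 8 4)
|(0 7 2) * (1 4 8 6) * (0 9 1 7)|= 7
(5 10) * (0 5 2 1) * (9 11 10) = (0 5 9 11 10 2 1) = [5, 0, 1, 3, 4, 9, 6, 7, 8, 11, 2, 10]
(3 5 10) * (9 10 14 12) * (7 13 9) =(3 5 14 12 7 13 9 10) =[0, 1, 2, 5, 4, 14, 6, 13, 8, 10, 3, 11, 7, 9, 12]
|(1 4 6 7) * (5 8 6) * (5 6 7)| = |(1 4 6 5 8 7)| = 6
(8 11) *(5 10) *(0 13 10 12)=(0 13 10 5 12)(8 11)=[13, 1, 2, 3, 4, 12, 6, 7, 11, 9, 5, 8, 0, 10]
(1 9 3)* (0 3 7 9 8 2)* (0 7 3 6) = [6, 8, 7, 1, 4, 5, 0, 9, 2, 3] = (0 6)(1 8 2 7 9 3)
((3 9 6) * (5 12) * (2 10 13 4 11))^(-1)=(2 11 4 13 10)(3 6 9)(5 12)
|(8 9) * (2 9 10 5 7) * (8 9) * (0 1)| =|(0 1)(2 8 10 5 7)| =10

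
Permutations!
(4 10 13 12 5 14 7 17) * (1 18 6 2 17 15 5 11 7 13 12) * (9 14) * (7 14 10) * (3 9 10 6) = (1 18 3 9 6 2 17 4 7 15 5 10 12 11 14 13) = [0, 18, 17, 9, 7, 10, 2, 15, 8, 6, 12, 14, 11, 1, 13, 5, 16, 4, 3]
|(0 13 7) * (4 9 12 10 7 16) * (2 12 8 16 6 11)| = |(0 13 6 11 2 12 10 7)(4 9 8 16)| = 8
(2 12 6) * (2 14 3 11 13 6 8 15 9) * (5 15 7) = (2 12 8 7 5 15 9)(3 11 13 6 14) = [0, 1, 12, 11, 4, 15, 14, 5, 7, 2, 10, 13, 8, 6, 3, 9]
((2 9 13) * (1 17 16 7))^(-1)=(1 7 16 17)(2 13 9)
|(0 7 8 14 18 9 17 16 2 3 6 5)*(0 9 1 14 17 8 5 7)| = 9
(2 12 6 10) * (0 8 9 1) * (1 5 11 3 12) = [8, 0, 1, 12, 4, 11, 10, 7, 9, 5, 2, 3, 6] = (0 8 9 5 11 3 12 6 10 2 1)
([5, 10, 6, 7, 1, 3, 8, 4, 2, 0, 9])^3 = (0 7 10 5 4 9 3 1)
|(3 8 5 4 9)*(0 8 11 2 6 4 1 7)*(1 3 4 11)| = 6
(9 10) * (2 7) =(2 7)(9 10) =[0, 1, 7, 3, 4, 5, 6, 2, 8, 10, 9]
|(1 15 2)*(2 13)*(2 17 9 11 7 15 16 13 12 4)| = |(1 16 13 17 9 11 7 15 12 4 2)| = 11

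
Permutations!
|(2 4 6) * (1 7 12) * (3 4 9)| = |(1 7 12)(2 9 3 4 6)| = 15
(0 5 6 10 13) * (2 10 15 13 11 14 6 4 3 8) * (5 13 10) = (0 13)(2 5 4 3 8)(6 15 10 11 14) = [13, 1, 5, 8, 3, 4, 15, 7, 2, 9, 11, 14, 12, 0, 6, 10]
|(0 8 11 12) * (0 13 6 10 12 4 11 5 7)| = |(0 8 5 7)(4 11)(6 10 12 13)| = 4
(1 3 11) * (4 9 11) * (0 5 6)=[5, 3, 2, 4, 9, 6, 0, 7, 8, 11, 10, 1]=(0 5 6)(1 3 4 9 11)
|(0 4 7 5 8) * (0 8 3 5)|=6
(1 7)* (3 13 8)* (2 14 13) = (1 7)(2 14 13 8 3) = [0, 7, 14, 2, 4, 5, 6, 1, 3, 9, 10, 11, 12, 8, 13]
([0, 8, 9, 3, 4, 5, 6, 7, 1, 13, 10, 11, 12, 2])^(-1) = (1 8)(2 13 9)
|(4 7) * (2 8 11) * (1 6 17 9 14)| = |(1 6 17 9 14)(2 8 11)(4 7)| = 30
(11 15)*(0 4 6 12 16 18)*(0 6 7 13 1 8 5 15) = (0 4 7 13 1 8 5 15 11)(6 12 16 18) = [4, 8, 2, 3, 7, 15, 12, 13, 5, 9, 10, 0, 16, 1, 14, 11, 18, 17, 6]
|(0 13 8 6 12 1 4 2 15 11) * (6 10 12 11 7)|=12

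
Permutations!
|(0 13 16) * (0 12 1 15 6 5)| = 8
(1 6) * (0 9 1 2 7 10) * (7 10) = (0 9 1 6 2 10) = [9, 6, 10, 3, 4, 5, 2, 7, 8, 1, 0]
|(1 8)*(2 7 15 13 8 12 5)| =8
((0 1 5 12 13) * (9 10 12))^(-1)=((0 1 5 9 10 12 13))^(-1)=(0 13 12 10 9 5 1)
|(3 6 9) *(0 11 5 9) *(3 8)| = |(0 11 5 9 8 3 6)| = 7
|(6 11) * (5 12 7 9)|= 4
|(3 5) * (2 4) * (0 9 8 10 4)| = |(0 9 8 10 4 2)(3 5)| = 6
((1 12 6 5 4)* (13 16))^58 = ((1 12 6 5 4)(13 16))^58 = (16)(1 5 12 4 6)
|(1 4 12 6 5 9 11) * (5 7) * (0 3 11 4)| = 12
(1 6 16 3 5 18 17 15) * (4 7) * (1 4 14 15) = (1 6 16 3 5 18 17)(4 7 14 15) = [0, 6, 2, 5, 7, 18, 16, 14, 8, 9, 10, 11, 12, 13, 15, 4, 3, 1, 17]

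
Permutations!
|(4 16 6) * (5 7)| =6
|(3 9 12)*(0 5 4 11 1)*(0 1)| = 12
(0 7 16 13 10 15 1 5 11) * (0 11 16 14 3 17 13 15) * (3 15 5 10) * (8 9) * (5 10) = (0 7 14 15 1 5 16 10)(3 17 13)(8 9) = [7, 5, 2, 17, 4, 16, 6, 14, 9, 8, 0, 11, 12, 3, 15, 1, 10, 13]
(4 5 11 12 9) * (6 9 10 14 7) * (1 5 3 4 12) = (1 5 11)(3 4)(6 9 12 10 14 7) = [0, 5, 2, 4, 3, 11, 9, 6, 8, 12, 14, 1, 10, 13, 7]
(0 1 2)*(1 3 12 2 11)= (0 3 12 2)(1 11)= [3, 11, 0, 12, 4, 5, 6, 7, 8, 9, 10, 1, 2]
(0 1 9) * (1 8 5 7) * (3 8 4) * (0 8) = [4, 9, 2, 0, 3, 7, 6, 1, 5, 8] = (0 4 3)(1 9 8 5 7)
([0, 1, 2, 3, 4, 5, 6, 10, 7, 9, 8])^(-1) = (7 8 10)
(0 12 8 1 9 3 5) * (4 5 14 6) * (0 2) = (0 12 8 1 9 3 14 6 4 5 2) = [12, 9, 0, 14, 5, 2, 4, 7, 1, 3, 10, 11, 8, 13, 6]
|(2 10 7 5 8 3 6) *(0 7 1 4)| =10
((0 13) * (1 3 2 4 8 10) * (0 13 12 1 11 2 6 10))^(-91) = ((13)(0 12 1 3 6 10 11 2 4 8))^(-91) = (13)(0 8 4 2 11 10 6 3 1 12)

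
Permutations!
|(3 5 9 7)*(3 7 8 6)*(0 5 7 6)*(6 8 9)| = 6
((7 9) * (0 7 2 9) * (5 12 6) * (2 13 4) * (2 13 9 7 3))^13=(0 3 2 7)(4 13)(5 12 6)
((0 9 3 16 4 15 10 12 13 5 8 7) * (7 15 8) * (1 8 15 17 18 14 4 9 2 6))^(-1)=(0 7 5 13 12 10 15 4 14 18 17 8 1 6 2)(3 9 16)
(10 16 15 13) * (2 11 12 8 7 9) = [0, 1, 11, 3, 4, 5, 6, 9, 7, 2, 16, 12, 8, 10, 14, 13, 15] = (2 11 12 8 7 9)(10 16 15 13)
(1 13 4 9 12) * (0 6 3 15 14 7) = (0 6 3 15 14 7)(1 13 4 9 12) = [6, 13, 2, 15, 9, 5, 3, 0, 8, 12, 10, 11, 1, 4, 7, 14]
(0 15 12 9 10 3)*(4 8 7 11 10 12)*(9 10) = (0 15 4 8 7 11 9 12 10 3) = [15, 1, 2, 0, 8, 5, 6, 11, 7, 12, 3, 9, 10, 13, 14, 4]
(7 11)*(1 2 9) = (1 2 9)(7 11) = [0, 2, 9, 3, 4, 5, 6, 11, 8, 1, 10, 7]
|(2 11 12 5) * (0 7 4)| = |(0 7 4)(2 11 12 5)| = 12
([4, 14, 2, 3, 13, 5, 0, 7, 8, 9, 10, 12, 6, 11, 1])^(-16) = (14)(0 13 12)(4 11 6)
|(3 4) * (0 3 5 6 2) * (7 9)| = 6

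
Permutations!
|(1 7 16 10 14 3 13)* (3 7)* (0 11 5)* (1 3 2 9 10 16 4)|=|(16)(0 11 5)(1 2 9 10 14 7 4)(3 13)|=42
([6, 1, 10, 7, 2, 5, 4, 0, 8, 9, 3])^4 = [10, 1, 0, 4, 7, 5, 3, 2, 8, 9, 6]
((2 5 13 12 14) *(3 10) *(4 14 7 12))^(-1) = ((2 5 13 4 14)(3 10)(7 12))^(-1) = (2 14 4 13 5)(3 10)(7 12)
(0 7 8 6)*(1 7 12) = (0 12 1 7 8 6) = [12, 7, 2, 3, 4, 5, 0, 8, 6, 9, 10, 11, 1]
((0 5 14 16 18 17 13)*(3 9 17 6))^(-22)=(0 17 3 18 14)(5 13 9 6 16)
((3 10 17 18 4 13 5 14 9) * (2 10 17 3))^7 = (2 5 18 10 14 4 3 9 13 17)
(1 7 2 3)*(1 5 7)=(2 3 5 7)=[0, 1, 3, 5, 4, 7, 6, 2]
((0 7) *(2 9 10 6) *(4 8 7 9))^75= ((0 9 10 6 2 4 8 7))^75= (0 6 8 9 2 7 10 4)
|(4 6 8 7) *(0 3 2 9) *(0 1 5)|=12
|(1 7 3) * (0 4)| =|(0 4)(1 7 3)| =6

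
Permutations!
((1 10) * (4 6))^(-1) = (1 10)(4 6)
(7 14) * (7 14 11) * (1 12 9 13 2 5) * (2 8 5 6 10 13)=(14)(1 12 9 2 6 10 13 8 5)(7 11)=[0, 12, 6, 3, 4, 1, 10, 11, 5, 2, 13, 7, 9, 8, 14]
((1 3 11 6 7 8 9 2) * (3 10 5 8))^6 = (3 6)(7 11) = ((1 10 5 8 9 2)(3 11 6 7))^6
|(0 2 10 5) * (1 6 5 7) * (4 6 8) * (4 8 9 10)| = 20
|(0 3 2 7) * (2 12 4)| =|(0 3 12 4 2 7)| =6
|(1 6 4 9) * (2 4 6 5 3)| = |(1 5 3 2 4 9)| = 6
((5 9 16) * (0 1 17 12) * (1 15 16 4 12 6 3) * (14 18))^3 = ((0 15 16 5 9 4 12)(1 17 6 3)(14 18))^3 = (0 5 12 16 4 15 9)(1 3 6 17)(14 18)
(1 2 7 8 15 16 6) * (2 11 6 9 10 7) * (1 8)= (1 11 6 8 15 16 9 10 7)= [0, 11, 2, 3, 4, 5, 8, 1, 15, 10, 7, 6, 12, 13, 14, 16, 9]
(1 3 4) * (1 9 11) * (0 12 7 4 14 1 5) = (0 12 7 4 9 11 5)(1 3 14) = [12, 3, 2, 14, 9, 0, 6, 4, 8, 11, 10, 5, 7, 13, 1]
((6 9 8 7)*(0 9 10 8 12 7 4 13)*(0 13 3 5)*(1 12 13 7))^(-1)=(0 5 3 4 8 10 6 7 13 9)(1 12)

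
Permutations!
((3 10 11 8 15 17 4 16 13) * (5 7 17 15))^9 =(3 13 16 4 17 7 5 8 11 10)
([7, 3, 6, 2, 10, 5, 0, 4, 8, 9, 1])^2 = (0 4 1 2)(3 6 7 10)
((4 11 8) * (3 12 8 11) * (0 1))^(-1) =((0 1)(3 12 8 4))^(-1) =(0 1)(3 4 8 12)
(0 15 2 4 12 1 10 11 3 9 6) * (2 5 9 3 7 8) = (0 15 5 9 6)(1 10 11 7 8 2 4 12) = [15, 10, 4, 3, 12, 9, 0, 8, 2, 6, 11, 7, 1, 13, 14, 5]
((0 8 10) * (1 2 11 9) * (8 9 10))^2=(0 1 11)(2 10 9)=((0 9 1 2 11 10))^2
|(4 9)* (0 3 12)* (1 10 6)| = 6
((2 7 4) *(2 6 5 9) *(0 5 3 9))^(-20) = ((0 5)(2 7 4 6 3 9))^(-20) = (2 3 4)(6 7 9)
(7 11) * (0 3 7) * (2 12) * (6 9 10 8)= (0 3 7 11)(2 12)(6 9 10 8)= [3, 1, 12, 7, 4, 5, 9, 11, 6, 10, 8, 0, 2]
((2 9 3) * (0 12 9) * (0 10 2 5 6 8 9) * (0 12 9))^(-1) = (12)(0 8 6 5 3 9)(2 10)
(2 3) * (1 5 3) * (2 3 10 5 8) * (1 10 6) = (1 8 2 10 5 6) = [0, 8, 10, 3, 4, 6, 1, 7, 2, 9, 5]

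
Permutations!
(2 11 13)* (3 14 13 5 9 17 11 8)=(2 8 3 14 13)(5 9 17 11)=[0, 1, 8, 14, 4, 9, 6, 7, 3, 17, 10, 5, 12, 2, 13, 15, 16, 11]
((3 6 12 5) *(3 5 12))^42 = (12)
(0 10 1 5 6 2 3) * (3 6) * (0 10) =(1 5 3 10)(2 6) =[0, 5, 6, 10, 4, 3, 2, 7, 8, 9, 1]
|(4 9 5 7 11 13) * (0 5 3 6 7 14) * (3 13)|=|(0 5 14)(3 6 7 11)(4 9 13)|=12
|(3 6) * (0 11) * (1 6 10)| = 4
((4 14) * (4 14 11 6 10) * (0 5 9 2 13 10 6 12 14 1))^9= ((0 5 9 2 13 10 4 11 12 14 1))^9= (0 14 11 10 2 5 1 12 4 13 9)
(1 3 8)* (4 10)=(1 3 8)(4 10)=[0, 3, 2, 8, 10, 5, 6, 7, 1, 9, 4]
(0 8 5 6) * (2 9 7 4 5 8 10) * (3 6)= (0 10 2 9 7 4 5 3 6)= [10, 1, 9, 6, 5, 3, 0, 4, 8, 7, 2]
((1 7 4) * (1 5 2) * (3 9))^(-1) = ((1 7 4 5 2)(3 9))^(-1) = (1 2 5 4 7)(3 9)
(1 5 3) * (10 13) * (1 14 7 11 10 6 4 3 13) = [0, 5, 2, 14, 3, 13, 4, 11, 8, 9, 1, 10, 12, 6, 7] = (1 5 13 6 4 3 14 7 11 10)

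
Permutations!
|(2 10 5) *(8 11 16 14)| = |(2 10 5)(8 11 16 14)| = 12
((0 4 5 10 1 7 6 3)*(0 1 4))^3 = (10)(1 3 6 7)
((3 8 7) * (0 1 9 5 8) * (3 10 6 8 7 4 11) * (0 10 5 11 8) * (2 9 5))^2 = (0 5 2 11 10)(1 7 9 3 6)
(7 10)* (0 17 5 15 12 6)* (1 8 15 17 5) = (0 5 17 1 8 15 12 6)(7 10) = [5, 8, 2, 3, 4, 17, 0, 10, 15, 9, 7, 11, 6, 13, 14, 12, 16, 1]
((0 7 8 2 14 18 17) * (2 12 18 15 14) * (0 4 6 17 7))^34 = ((4 6 17)(7 8 12 18)(14 15))^34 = (4 6 17)(7 12)(8 18)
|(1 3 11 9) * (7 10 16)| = 12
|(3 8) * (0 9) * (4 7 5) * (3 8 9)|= 3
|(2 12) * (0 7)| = |(0 7)(2 12)| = 2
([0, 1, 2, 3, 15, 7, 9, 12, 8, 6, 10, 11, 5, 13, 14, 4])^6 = [0, 1, 2, 3, 4, 5, 6, 7, 8, 9, 10, 11, 12, 13, 14, 15]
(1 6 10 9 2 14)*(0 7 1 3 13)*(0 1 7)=(1 6 10 9 2 14 3 13)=[0, 6, 14, 13, 4, 5, 10, 7, 8, 2, 9, 11, 12, 1, 3]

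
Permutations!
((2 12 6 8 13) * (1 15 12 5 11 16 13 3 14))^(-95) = (16)(1 6 14 12 3 15 8)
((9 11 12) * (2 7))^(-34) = ((2 7)(9 11 12))^(-34) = (9 12 11)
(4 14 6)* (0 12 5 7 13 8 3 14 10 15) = (0 12 5 7 13 8 3 14 6 4 10 15) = [12, 1, 2, 14, 10, 7, 4, 13, 3, 9, 15, 11, 5, 8, 6, 0]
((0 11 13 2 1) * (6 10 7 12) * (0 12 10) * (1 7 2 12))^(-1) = (0 6 12 13 11)(2 10 7)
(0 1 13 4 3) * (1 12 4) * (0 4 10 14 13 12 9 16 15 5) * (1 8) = (0 9 16 15 5)(1 12 10 14 13 8)(3 4) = [9, 12, 2, 4, 3, 0, 6, 7, 1, 16, 14, 11, 10, 8, 13, 5, 15]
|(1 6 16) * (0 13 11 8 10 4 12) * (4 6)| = |(0 13 11 8 10 6 16 1 4 12)| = 10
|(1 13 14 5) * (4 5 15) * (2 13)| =|(1 2 13 14 15 4 5)| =7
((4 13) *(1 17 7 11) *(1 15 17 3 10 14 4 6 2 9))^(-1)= (1 9 2 6 13 4 14 10 3)(7 17 15 11)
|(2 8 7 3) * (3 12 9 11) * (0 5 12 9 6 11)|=|(0 5 12 6 11 3 2 8 7 9)|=10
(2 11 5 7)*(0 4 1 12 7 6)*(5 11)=[4, 12, 5, 3, 1, 6, 0, 2, 8, 9, 10, 11, 7]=(0 4 1 12 7 2 5 6)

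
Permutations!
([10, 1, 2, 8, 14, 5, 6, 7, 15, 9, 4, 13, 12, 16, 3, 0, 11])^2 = (0 4 3 15 10 14 8)(11 16 13)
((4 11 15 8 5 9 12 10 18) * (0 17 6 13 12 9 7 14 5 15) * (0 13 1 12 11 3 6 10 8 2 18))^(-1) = ((0 17 10)(1 12 8 15 2 18 4 3 6)(5 7 14)(11 13))^(-1) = (0 10 17)(1 6 3 4 18 2 15 8 12)(5 14 7)(11 13)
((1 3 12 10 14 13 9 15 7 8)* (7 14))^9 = ((1 3 12 10 7 8)(9 15 14 13))^9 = (1 10)(3 7)(8 12)(9 15 14 13)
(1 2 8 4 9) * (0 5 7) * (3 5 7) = (0 7)(1 2 8 4 9)(3 5) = [7, 2, 8, 5, 9, 3, 6, 0, 4, 1]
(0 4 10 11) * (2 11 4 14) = [14, 1, 11, 3, 10, 5, 6, 7, 8, 9, 4, 0, 12, 13, 2] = (0 14 2 11)(4 10)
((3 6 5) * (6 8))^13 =(3 8 6 5)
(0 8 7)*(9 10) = (0 8 7)(9 10) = [8, 1, 2, 3, 4, 5, 6, 0, 7, 10, 9]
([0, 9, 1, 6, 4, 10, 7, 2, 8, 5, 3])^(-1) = [0, 2, 7, 10, 4, 9, 3, 6, 8, 1, 5]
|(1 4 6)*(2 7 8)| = 3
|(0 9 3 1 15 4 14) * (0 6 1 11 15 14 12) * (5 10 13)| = 21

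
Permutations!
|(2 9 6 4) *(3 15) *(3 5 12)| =|(2 9 6 4)(3 15 5 12)| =4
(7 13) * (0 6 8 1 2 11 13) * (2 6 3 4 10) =(0 3 4 10 2 11 13 7)(1 6 8) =[3, 6, 11, 4, 10, 5, 8, 0, 1, 9, 2, 13, 12, 7]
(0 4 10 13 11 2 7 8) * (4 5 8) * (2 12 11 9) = (0 5 8)(2 7 4 10 13 9)(11 12) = [5, 1, 7, 3, 10, 8, 6, 4, 0, 2, 13, 12, 11, 9]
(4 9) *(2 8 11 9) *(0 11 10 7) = (0 11 9 4 2 8 10 7) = [11, 1, 8, 3, 2, 5, 6, 0, 10, 4, 7, 9]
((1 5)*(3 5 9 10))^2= ((1 9 10 3 5))^2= (1 10 5 9 3)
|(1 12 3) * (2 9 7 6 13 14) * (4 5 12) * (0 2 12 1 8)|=30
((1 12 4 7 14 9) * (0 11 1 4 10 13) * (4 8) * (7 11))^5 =((0 7 14 9 8 4 11 1 12 10 13))^5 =(0 4 13 8 10 9 12 14 1 7 11)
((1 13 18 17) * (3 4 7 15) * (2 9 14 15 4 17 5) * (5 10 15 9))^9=(1 18 15 17 13 10 3)(2 5)(4 7)(9 14)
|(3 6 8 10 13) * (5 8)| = |(3 6 5 8 10 13)| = 6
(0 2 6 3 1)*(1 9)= (0 2 6 3 9 1)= [2, 0, 6, 9, 4, 5, 3, 7, 8, 1]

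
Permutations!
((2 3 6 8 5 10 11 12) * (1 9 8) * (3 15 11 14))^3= ((1 9 8 5 10 14 3 6)(2 15 11 12))^3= (1 5 3 9 10 6 8 14)(2 12 11 15)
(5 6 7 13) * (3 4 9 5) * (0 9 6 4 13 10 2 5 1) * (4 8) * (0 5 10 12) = (0 9 1 5 8 4 6 7 12)(2 10)(3 13) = [9, 5, 10, 13, 6, 8, 7, 12, 4, 1, 2, 11, 0, 3]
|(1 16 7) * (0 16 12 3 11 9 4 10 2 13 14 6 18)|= 15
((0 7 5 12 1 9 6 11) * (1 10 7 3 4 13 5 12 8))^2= (0 4 5 1 6)(3 13 8 9 11)(7 10 12)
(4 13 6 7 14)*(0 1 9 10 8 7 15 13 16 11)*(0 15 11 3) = (0 1 9 10 8 7 14 4 16 3)(6 11 15 13) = [1, 9, 2, 0, 16, 5, 11, 14, 7, 10, 8, 15, 12, 6, 4, 13, 3]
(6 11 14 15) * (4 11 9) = (4 11 14 15 6 9) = [0, 1, 2, 3, 11, 5, 9, 7, 8, 4, 10, 14, 12, 13, 15, 6]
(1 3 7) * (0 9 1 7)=(0 9 1 3)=[9, 3, 2, 0, 4, 5, 6, 7, 8, 1]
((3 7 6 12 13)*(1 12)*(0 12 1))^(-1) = ((0 12 13 3 7 6))^(-1) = (0 6 7 3 13 12)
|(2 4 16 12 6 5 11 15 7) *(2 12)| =|(2 4 16)(5 11 15 7 12 6)| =6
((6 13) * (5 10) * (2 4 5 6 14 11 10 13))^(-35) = ((2 4 5 13 14 11 10 6))^(-35) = (2 11 5 6 14 4 10 13)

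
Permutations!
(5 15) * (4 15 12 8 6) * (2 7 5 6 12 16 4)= [0, 1, 7, 3, 15, 16, 2, 5, 12, 9, 10, 11, 8, 13, 14, 6, 4]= (2 7 5 16 4 15 6)(8 12)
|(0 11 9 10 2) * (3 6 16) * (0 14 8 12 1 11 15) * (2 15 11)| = |(0 11 9 10 15)(1 2 14 8 12)(3 6 16)| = 15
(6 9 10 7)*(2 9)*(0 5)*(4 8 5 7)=(0 7 6 2 9 10 4 8 5)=[7, 1, 9, 3, 8, 0, 2, 6, 5, 10, 4]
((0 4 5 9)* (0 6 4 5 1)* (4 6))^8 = ((0 5 9 4 1))^8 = (0 4 5 1 9)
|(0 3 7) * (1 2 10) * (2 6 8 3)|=|(0 2 10 1 6 8 3 7)|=8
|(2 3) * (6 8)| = 2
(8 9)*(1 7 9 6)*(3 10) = (1 7 9 8 6)(3 10) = [0, 7, 2, 10, 4, 5, 1, 9, 6, 8, 3]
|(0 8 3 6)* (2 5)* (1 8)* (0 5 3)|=|(0 1 8)(2 3 6 5)|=12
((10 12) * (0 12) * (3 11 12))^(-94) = ((0 3 11 12 10))^(-94) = (0 3 11 12 10)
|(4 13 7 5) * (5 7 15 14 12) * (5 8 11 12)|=|(4 13 15 14 5)(8 11 12)|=15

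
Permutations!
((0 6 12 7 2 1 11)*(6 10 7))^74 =(12)(0 7 1)(2 11 10)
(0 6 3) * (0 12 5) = (0 6 3 12 5) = [6, 1, 2, 12, 4, 0, 3, 7, 8, 9, 10, 11, 5]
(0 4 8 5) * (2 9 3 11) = [4, 1, 9, 11, 8, 0, 6, 7, 5, 3, 10, 2] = (0 4 8 5)(2 9 3 11)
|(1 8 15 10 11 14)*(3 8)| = |(1 3 8 15 10 11 14)| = 7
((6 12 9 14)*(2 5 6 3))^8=(2 5 6 12 9 14 3)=((2 5 6 12 9 14 3))^8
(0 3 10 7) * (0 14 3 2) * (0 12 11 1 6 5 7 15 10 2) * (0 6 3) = (0 6 5 7 14)(1 3 2 12 11)(10 15) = [6, 3, 12, 2, 4, 7, 5, 14, 8, 9, 15, 1, 11, 13, 0, 10]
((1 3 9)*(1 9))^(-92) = (9) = ((9)(1 3))^(-92)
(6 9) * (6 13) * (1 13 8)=(1 13 6 9 8)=[0, 13, 2, 3, 4, 5, 9, 7, 1, 8, 10, 11, 12, 6]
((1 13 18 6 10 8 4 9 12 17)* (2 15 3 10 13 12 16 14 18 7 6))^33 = (2 10 9 18 3 4 14 15 8 16)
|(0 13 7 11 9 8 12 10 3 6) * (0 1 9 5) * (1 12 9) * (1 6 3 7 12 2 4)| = |(0 13 12 10 7 11 5)(1 6 2 4)(8 9)| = 28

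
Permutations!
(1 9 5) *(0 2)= (0 2)(1 9 5)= [2, 9, 0, 3, 4, 1, 6, 7, 8, 5]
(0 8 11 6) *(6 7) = [8, 1, 2, 3, 4, 5, 0, 6, 11, 9, 10, 7] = (0 8 11 7 6)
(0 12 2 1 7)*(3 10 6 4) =(0 12 2 1 7)(3 10 6 4) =[12, 7, 1, 10, 3, 5, 4, 0, 8, 9, 6, 11, 2]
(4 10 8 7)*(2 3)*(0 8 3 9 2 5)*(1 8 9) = [9, 8, 1, 5, 10, 0, 6, 4, 7, 2, 3] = (0 9 2 1 8 7 4 10 3 5)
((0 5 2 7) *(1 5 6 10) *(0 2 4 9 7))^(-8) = (0 6 10 1 5 4 9 7 2)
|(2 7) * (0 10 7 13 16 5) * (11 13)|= 8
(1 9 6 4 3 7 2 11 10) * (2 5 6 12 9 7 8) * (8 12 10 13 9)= [0, 7, 11, 12, 3, 6, 4, 5, 2, 10, 1, 13, 8, 9]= (1 7 5 6 4 3 12 8 2 11 13 9 10)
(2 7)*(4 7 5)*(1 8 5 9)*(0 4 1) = [4, 8, 9, 3, 7, 1, 6, 2, 5, 0] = (0 4 7 2 9)(1 8 5)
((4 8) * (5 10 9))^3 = ((4 8)(5 10 9))^3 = (10)(4 8)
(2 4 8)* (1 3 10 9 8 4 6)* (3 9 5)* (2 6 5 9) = (1 2 5 3 10 9 8 6) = [0, 2, 5, 10, 4, 3, 1, 7, 6, 8, 9]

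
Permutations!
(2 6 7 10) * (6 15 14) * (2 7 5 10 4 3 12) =(2 15 14 6 5 10 7 4 3 12) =[0, 1, 15, 12, 3, 10, 5, 4, 8, 9, 7, 11, 2, 13, 6, 14]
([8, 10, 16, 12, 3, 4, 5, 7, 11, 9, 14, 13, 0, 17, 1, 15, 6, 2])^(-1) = (0 12 3 4 5 6 16 2 17 13 11 8)(1 14 10)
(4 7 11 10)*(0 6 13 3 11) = (0 6 13 3 11 10 4 7) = [6, 1, 2, 11, 7, 5, 13, 0, 8, 9, 4, 10, 12, 3]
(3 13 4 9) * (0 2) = (0 2)(3 13 4 9) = [2, 1, 0, 13, 9, 5, 6, 7, 8, 3, 10, 11, 12, 4]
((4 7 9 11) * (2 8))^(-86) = (4 9)(7 11)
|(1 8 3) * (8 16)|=4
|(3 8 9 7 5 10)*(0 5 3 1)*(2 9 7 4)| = 12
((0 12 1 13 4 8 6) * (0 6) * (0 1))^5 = ((0 12)(1 13 4 8))^5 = (0 12)(1 13 4 8)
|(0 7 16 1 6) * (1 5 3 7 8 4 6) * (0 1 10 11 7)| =|(0 8 4 6 1 10 11 7 16 5 3)| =11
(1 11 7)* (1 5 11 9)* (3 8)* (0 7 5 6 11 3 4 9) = (0 7 6 11 5 3 8 4 9 1) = [7, 0, 2, 8, 9, 3, 11, 6, 4, 1, 10, 5]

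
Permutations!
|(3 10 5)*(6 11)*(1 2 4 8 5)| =|(1 2 4 8 5 3 10)(6 11)| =14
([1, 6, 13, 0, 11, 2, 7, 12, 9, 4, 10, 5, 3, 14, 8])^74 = [6, 7, 14, 1, 5, 13, 12, 3, 4, 11, 10, 2, 0, 8, 9]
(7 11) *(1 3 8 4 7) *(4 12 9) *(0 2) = (0 2)(1 3 8 12 9 4 7 11) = [2, 3, 0, 8, 7, 5, 6, 11, 12, 4, 10, 1, 9]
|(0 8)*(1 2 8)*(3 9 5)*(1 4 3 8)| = 6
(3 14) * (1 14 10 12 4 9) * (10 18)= (1 14 3 18 10 12 4 9)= [0, 14, 2, 18, 9, 5, 6, 7, 8, 1, 12, 11, 4, 13, 3, 15, 16, 17, 10]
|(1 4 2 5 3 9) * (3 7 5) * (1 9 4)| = 6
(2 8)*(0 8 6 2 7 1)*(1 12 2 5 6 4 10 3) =[8, 0, 4, 1, 10, 6, 5, 12, 7, 9, 3, 11, 2] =(0 8 7 12 2 4 10 3 1)(5 6)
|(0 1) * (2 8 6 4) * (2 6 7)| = |(0 1)(2 8 7)(4 6)| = 6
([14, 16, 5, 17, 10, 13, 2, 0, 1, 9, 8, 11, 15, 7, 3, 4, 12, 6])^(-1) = [7, 8, 6, 14, 15, 2, 17, 13, 10, 9, 4, 11, 16, 5, 0, 12, 1, 3]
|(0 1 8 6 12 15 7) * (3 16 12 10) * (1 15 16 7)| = |(0 15 1 8 6 10 3 7)(12 16)| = 8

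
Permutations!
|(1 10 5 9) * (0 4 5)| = |(0 4 5 9 1 10)| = 6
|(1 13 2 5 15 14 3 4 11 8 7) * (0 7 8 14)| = |(0 7 1 13 2 5 15)(3 4 11 14)| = 28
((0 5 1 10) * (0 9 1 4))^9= ((0 5 4)(1 10 9))^9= (10)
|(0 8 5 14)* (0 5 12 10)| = |(0 8 12 10)(5 14)| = 4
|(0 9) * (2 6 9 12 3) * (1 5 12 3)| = |(0 3 2 6 9)(1 5 12)| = 15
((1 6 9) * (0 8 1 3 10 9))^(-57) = (10)(0 6 1 8)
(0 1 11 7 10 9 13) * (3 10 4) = (0 1 11 7 4 3 10 9 13) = [1, 11, 2, 10, 3, 5, 6, 4, 8, 13, 9, 7, 12, 0]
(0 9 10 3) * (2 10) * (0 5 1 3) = [9, 3, 10, 5, 4, 1, 6, 7, 8, 2, 0] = (0 9 2 10)(1 3 5)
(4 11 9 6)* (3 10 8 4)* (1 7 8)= (1 7 8 4 11 9 6 3 10)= [0, 7, 2, 10, 11, 5, 3, 8, 4, 6, 1, 9]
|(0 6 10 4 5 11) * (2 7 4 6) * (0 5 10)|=|(0 2 7 4 10 6)(5 11)|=6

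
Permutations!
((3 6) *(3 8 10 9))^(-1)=((3 6 8 10 9))^(-1)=(3 9 10 8 6)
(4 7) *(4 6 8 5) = [0, 1, 2, 3, 7, 4, 8, 6, 5] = (4 7 6 8 5)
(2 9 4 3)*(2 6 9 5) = (2 5)(3 6 9 4) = [0, 1, 5, 6, 3, 2, 9, 7, 8, 4]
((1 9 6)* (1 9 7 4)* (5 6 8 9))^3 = (5 6)(8 9)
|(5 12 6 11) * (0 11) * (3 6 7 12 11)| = 6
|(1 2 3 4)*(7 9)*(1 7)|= |(1 2 3 4 7 9)|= 6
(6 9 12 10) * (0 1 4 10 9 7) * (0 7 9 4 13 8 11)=(0 1 13 8 11)(4 10 6 9 12)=[1, 13, 2, 3, 10, 5, 9, 7, 11, 12, 6, 0, 4, 8]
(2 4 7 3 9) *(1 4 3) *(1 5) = (1 4 7 5)(2 3 9) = [0, 4, 3, 9, 7, 1, 6, 5, 8, 2]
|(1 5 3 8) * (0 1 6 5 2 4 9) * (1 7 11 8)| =|(0 7 11 8 6 5 3 1 2 4 9)| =11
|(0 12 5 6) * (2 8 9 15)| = 4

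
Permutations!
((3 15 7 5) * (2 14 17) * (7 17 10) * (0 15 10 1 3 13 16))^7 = (0 10 17 5 14 16 3 15 7 2 13 1)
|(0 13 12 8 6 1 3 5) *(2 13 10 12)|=8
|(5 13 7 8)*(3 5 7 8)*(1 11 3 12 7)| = |(1 11 3 5 13 8)(7 12)| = 6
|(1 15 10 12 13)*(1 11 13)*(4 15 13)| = |(1 13 11 4 15 10 12)| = 7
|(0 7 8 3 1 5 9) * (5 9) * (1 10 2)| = 8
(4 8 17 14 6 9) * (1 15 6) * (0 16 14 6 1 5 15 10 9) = (0 16 14 5 15 1 10 9 4 8 17 6) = [16, 10, 2, 3, 8, 15, 0, 7, 17, 4, 9, 11, 12, 13, 5, 1, 14, 6]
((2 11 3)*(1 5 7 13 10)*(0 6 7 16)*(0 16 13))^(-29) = ((16)(0 6 7)(1 5 13 10)(2 11 3))^(-29) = (16)(0 6 7)(1 10 13 5)(2 11 3)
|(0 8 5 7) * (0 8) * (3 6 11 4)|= |(3 6 11 4)(5 7 8)|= 12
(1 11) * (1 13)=(1 11 13)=[0, 11, 2, 3, 4, 5, 6, 7, 8, 9, 10, 13, 12, 1]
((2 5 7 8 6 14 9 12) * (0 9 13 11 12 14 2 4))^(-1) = ((0 9 14 13 11 12 4)(2 5 7 8 6))^(-1) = (0 4 12 11 13 14 9)(2 6 8 7 5)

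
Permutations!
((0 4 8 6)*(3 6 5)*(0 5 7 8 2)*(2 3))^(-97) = (0 2 5 6 3 4)(7 8)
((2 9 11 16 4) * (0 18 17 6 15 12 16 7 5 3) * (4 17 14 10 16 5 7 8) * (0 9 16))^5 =((0 18 14 10)(2 16 17 6 15 12 5 3 9 11 8 4))^5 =(0 18 14 10)(2 12 8 6 9 16 5 4 15 11 17 3)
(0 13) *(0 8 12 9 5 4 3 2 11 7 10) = (0 13 8 12 9 5 4 3 2 11 7 10) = [13, 1, 11, 2, 3, 4, 6, 10, 12, 5, 0, 7, 9, 8]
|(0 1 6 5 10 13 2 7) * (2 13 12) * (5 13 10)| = 8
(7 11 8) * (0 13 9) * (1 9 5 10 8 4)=(0 13 5 10 8 7 11 4 1 9)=[13, 9, 2, 3, 1, 10, 6, 11, 7, 0, 8, 4, 12, 5]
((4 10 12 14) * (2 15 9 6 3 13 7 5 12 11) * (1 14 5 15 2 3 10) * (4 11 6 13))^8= (15)(1 3 14 4 11)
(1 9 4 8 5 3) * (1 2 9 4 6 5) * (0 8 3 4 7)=(0 8 1 7)(2 9 6 5 4 3)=[8, 7, 9, 2, 3, 4, 5, 0, 1, 6]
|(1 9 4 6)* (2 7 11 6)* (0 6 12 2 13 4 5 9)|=12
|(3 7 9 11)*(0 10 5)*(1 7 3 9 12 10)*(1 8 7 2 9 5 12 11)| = |(0 8 7 11 5)(1 2 9)(10 12)| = 30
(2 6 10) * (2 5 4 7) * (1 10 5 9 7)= (1 10 9 7 2 6 5 4)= [0, 10, 6, 3, 1, 4, 5, 2, 8, 7, 9]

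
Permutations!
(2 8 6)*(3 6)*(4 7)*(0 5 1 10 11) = (0 5 1 10 11)(2 8 3 6)(4 7) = [5, 10, 8, 6, 7, 1, 2, 4, 3, 9, 11, 0]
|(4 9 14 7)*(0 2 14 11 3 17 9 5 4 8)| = 20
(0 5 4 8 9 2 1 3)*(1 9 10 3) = (0 5 4 8 10 3)(2 9) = [5, 1, 9, 0, 8, 4, 6, 7, 10, 2, 3]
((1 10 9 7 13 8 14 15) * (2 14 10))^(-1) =(1 15 14 2)(7 9 10 8 13)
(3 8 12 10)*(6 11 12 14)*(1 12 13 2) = (1 12 10 3 8 14 6 11 13 2) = [0, 12, 1, 8, 4, 5, 11, 7, 14, 9, 3, 13, 10, 2, 6]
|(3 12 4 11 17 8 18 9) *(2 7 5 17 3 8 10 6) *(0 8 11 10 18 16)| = |(0 8 16)(2 7 5 17 18 9 11 3 12 4 10 6)| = 12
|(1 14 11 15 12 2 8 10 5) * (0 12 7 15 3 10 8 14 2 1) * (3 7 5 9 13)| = |(0 12 1 2 14 11 7 15 5)(3 10 9 13)| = 36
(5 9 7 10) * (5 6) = [0, 1, 2, 3, 4, 9, 5, 10, 8, 7, 6] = (5 9 7 10 6)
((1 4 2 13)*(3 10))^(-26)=(1 2)(4 13)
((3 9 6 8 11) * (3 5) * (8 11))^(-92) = ((3 9 6 11 5))^(-92) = (3 11 9 5 6)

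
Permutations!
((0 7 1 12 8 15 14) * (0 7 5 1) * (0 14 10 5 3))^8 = (1 8 10)(5 12 15) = ((0 3)(1 12 8 15 10 5)(7 14))^8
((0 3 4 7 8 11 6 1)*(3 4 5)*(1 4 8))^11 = ((0 8 11 6 4 7 1)(3 5))^11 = (0 4 8 7 11 1 6)(3 5)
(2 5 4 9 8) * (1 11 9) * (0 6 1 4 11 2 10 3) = (0 6 1 2 5 11 9 8 10 3) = [6, 2, 5, 0, 4, 11, 1, 7, 10, 8, 3, 9]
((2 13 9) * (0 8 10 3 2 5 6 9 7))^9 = ((0 8 10 3 2 13 7)(5 6 9))^9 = (0 10 2 7 8 3 13)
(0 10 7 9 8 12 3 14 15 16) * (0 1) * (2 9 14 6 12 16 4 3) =(0 10 7 14 15 4 3 6 12 2 9 8 16 1) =[10, 0, 9, 6, 3, 5, 12, 14, 16, 8, 7, 11, 2, 13, 15, 4, 1]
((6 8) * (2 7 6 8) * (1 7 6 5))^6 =(8)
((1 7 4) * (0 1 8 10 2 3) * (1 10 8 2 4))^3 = ((0 10 4 2 3)(1 7))^3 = (0 2 10 3 4)(1 7)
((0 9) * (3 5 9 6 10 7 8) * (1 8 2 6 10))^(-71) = (0 9 5 3 8 1 6 2 7 10)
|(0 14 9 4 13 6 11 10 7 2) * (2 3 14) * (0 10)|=11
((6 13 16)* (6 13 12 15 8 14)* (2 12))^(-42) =(16)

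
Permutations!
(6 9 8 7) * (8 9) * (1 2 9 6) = (1 2 9 6 8 7) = [0, 2, 9, 3, 4, 5, 8, 1, 7, 6]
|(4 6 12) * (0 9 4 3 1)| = |(0 9 4 6 12 3 1)| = 7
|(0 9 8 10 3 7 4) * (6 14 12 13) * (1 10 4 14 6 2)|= |(0 9 8 4)(1 10 3 7 14 12 13 2)|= 8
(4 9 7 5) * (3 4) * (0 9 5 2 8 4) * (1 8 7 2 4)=[9, 8, 7, 0, 5, 3, 6, 4, 1, 2]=(0 9 2 7 4 5 3)(1 8)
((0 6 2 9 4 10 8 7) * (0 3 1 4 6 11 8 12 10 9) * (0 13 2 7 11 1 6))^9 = (0 1 4 9)(2 13)(8 11)(10 12)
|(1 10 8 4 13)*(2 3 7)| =15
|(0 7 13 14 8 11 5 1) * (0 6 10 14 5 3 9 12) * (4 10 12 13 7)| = |(0 4 10 14 8 11 3 9 13 5 1 6 12)| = 13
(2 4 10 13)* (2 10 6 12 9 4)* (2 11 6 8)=(2 11 6 12 9 4 8)(10 13)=[0, 1, 11, 3, 8, 5, 12, 7, 2, 4, 13, 6, 9, 10]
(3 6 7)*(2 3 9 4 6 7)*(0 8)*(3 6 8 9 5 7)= (0 9 4 8)(2 6)(5 7)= [9, 1, 6, 3, 8, 7, 2, 5, 0, 4]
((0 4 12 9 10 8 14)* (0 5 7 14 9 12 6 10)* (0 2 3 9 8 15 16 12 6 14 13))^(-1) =((0 4 14 5 7 13)(2 3 9)(6 10 15 16 12))^(-1) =(0 13 7 5 14 4)(2 9 3)(6 12 16 15 10)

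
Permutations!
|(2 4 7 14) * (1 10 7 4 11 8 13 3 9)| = |(1 10 7 14 2 11 8 13 3 9)| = 10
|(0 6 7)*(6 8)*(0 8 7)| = 4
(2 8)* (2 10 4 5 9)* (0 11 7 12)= (0 11 7 12)(2 8 10 4 5 9)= [11, 1, 8, 3, 5, 9, 6, 12, 10, 2, 4, 7, 0]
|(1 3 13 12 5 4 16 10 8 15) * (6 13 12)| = 18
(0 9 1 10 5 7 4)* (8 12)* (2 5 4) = (0 9 1 10 4)(2 5 7)(8 12) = [9, 10, 5, 3, 0, 7, 6, 2, 12, 1, 4, 11, 8]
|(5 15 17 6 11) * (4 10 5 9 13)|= 9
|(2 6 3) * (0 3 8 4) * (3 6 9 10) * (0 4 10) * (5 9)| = 8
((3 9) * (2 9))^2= ((2 9 3))^2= (2 3 9)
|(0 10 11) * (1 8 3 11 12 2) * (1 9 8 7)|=|(0 10 12 2 9 8 3 11)(1 7)|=8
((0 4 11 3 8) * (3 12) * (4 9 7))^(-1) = (0 8 3 12 11 4 7 9)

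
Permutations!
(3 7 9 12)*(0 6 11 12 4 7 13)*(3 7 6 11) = (0 11 12 7 9 4 6 3 13) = [11, 1, 2, 13, 6, 5, 3, 9, 8, 4, 10, 12, 7, 0]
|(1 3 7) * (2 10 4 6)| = 12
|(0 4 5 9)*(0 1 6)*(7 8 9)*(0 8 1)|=|(0 4 5 7 1 6 8 9)|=8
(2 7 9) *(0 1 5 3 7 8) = (0 1 5 3 7 9 2 8) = [1, 5, 8, 7, 4, 3, 6, 9, 0, 2]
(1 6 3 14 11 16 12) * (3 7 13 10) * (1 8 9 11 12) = (1 6 7 13 10 3 14 12 8 9 11 16) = [0, 6, 2, 14, 4, 5, 7, 13, 9, 11, 3, 16, 8, 10, 12, 15, 1]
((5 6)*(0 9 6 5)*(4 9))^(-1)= (0 6 9 4)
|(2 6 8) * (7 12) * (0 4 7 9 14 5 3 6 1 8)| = |(0 4 7 12 9 14 5 3 6)(1 8 2)| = 9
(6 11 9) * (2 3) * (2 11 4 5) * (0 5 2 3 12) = (0 5 3 11 9 6 4 2 12) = [5, 1, 12, 11, 2, 3, 4, 7, 8, 6, 10, 9, 0]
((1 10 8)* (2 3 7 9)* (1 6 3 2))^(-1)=(1 9 7 3 6 8 10)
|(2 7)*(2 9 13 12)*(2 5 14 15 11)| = |(2 7 9 13 12 5 14 15 11)| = 9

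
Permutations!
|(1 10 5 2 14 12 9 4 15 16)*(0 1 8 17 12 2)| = 28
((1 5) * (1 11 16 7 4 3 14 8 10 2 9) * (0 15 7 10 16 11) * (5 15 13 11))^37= ((0 13 11 5)(1 15 7 4 3 14 8 16 10 2 9))^37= (0 13 11 5)(1 3 10 15 14 2 7 8 9 4 16)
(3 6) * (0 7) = (0 7)(3 6) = [7, 1, 2, 6, 4, 5, 3, 0]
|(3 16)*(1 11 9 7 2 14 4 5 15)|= |(1 11 9 7 2 14 4 5 15)(3 16)|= 18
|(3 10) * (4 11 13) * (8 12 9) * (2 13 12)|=|(2 13 4 11 12 9 8)(3 10)|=14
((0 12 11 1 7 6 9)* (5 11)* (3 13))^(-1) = ((0 12 5 11 1 7 6 9)(3 13))^(-1) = (0 9 6 7 1 11 5 12)(3 13)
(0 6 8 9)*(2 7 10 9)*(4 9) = (0 6 8 2 7 10 4 9) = [6, 1, 7, 3, 9, 5, 8, 10, 2, 0, 4]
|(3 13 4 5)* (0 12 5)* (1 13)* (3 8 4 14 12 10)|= 10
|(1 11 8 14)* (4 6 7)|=|(1 11 8 14)(4 6 7)|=12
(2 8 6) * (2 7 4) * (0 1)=(0 1)(2 8 6 7 4)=[1, 0, 8, 3, 2, 5, 7, 4, 6]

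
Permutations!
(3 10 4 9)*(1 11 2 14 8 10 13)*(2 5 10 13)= (1 11 5 10 4 9 3 2 14 8 13)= [0, 11, 14, 2, 9, 10, 6, 7, 13, 3, 4, 5, 12, 1, 8]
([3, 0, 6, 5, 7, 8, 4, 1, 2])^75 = [8, 5, 7, 2, 0, 6, 1, 3, 4]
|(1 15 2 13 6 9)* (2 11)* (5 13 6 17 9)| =|(1 15 11 2 6 5 13 17 9)| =9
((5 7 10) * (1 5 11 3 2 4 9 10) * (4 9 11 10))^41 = (1 7 5)(2 9 4 11 3)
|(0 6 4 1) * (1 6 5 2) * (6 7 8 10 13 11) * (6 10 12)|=60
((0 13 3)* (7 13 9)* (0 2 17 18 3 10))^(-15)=(2 17 18 3)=((0 9 7 13 10)(2 17 18 3))^(-15)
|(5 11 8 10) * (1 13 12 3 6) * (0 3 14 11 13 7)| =35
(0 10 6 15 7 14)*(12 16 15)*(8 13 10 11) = (0 11 8 13 10 6 12 16 15 7 14) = [11, 1, 2, 3, 4, 5, 12, 14, 13, 9, 6, 8, 16, 10, 0, 7, 15]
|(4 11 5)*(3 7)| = |(3 7)(4 11 5)| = 6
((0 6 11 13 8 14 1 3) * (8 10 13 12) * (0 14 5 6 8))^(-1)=(0 12 11 6 5 8)(1 14 3)(10 13)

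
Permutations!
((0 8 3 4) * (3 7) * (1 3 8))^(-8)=(8)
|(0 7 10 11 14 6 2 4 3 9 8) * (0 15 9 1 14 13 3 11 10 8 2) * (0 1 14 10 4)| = |(0 7 8 15 9 2)(1 10 4 11 13 3 14 6)| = 24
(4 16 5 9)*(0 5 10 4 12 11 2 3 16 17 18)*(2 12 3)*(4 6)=(0 5 9 3 16 10 6 4 17 18)(11 12)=[5, 1, 2, 16, 17, 9, 4, 7, 8, 3, 6, 12, 11, 13, 14, 15, 10, 18, 0]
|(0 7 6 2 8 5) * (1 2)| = |(0 7 6 1 2 8 5)| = 7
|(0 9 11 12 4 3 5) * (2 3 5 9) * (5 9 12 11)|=7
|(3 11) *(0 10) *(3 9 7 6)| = 10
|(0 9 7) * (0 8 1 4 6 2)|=|(0 9 7 8 1 4 6 2)|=8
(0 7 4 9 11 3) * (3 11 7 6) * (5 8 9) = (11)(0 6 3)(4 5 8 9 7) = [6, 1, 2, 0, 5, 8, 3, 4, 9, 7, 10, 11]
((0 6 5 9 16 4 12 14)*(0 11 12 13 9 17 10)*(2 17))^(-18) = ((0 6 5 2 17 10)(4 13 9 16)(11 12 14))^(-18) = (17)(4 9)(13 16)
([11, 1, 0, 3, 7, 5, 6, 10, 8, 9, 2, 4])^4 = [10, 1, 7, 3, 0, 5, 6, 11, 8, 9, 4, 2]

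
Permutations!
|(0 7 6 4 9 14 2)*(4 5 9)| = 7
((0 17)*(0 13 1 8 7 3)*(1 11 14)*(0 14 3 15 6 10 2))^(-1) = (0 2 10 6 15 7 8 1 14 3 11 13 17)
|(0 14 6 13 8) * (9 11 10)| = |(0 14 6 13 8)(9 11 10)| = 15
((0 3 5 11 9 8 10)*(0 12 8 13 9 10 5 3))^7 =(5 10 8 11 12)(9 13)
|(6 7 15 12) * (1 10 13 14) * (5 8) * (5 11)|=12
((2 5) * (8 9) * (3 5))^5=((2 3 5)(8 9))^5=(2 5 3)(8 9)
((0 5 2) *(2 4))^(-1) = ((0 5 4 2))^(-1) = (0 2 4 5)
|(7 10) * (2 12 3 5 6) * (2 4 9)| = 14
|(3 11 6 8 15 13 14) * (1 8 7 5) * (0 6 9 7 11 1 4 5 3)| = 22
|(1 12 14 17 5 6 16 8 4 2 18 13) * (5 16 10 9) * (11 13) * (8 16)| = 20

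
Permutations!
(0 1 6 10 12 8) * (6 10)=(0 1 10 12 8)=[1, 10, 2, 3, 4, 5, 6, 7, 0, 9, 12, 11, 8]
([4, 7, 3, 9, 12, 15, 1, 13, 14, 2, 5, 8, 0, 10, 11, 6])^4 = (0 4 12)(1 5 7 15 13 6 10)(2 3 9)(8 14 11)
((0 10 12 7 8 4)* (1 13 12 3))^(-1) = ((0 10 3 1 13 12 7 8 4))^(-1) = (0 4 8 7 12 13 1 3 10)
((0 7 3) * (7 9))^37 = (0 9 7 3)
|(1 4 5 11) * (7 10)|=|(1 4 5 11)(7 10)|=4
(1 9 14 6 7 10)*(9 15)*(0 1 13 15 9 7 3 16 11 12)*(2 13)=(0 1 9 14 6 3 16 11 12)(2 13 15 7 10)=[1, 9, 13, 16, 4, 5, 3, 10, 8, 14, 2, 12, 0, 15, 6, 7, 11]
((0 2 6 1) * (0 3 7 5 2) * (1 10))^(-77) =(10)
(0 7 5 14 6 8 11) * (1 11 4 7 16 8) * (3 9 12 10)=(0 16 8 4 7 5 14 6 1 11)(3 9 12 10)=[16, 11, 2, 9, 7, 14, 1, 5, 4, 12, 3, 0, 10, 13, 6, 15, 8]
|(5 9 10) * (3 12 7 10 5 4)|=10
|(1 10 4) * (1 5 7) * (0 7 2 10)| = |(0 7 1)(2 10 4 5)| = 12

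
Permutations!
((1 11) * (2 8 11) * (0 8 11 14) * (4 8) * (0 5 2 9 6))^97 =(0 1 5 4 9 2 8 6 11 14)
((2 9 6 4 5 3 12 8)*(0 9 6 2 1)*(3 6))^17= (0 3 1 2 8 9 12)(4 6 5)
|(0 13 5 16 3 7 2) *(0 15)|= 8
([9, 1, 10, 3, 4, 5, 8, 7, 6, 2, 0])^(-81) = (0 10 2 9)(6 8)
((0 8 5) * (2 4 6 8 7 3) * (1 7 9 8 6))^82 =(0 8)(1 3 4 7 2)(5 9)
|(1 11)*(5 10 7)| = 6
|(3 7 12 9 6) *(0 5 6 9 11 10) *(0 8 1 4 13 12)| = 35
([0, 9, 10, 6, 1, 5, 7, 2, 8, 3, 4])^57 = [0, 9, 10, 6, 1, 5, 7, 2, 8, 3, 4]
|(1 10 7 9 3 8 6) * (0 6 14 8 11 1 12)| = 6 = |(0 6 12)(1 10 7 9 3 11)(8 14)|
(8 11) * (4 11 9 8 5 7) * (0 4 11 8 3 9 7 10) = (0 4 8 7 11 5 10)(3 9) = [4, 1, 2, 9, 8, 10, 6, 11, 7, 3, 0, 5]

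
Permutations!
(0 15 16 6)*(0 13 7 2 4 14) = (0 15 16 6 13 7 2 4 14) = [15, 1, 4, 3, 14, 5, 13, 2, 8, 9, 10, 11, 12, 7, 0, 16, 6]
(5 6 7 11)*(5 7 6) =(7 11) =[0, 1, 2, 3, 4, 5, 6, 11, 8, 9, 10, 7]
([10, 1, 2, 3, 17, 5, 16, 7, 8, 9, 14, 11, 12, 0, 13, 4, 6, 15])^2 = [14, 1, 2, 3, 15, 5, 6, 7, 8, 9, 13, 11, 12, 10, 0, 17, 16, 4]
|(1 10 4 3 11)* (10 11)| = 6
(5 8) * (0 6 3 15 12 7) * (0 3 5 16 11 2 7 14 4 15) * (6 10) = (0 10 6 5 8 16 11 2 7 3)(4 15 12 14) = [10, 1, 7, 0, 15, 8, 5, 3, 16, 9, 6, 2, 14, 13, 4, 12, 11]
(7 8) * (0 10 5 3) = (0 10 5 3)(7 8) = [10, 1, 2, 0, 4, 3, 6, 8, 7, 9, 5]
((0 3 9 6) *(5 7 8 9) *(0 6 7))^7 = (0 3 5)(7 8 9)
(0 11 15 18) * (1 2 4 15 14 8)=(0 11 14 8 1 2 4 15 18)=[11, 2, 4, 3, 15, 5, 6, 7, 1, 9, 10, 14, 12, 13, 8, 18, 16, 17, 0]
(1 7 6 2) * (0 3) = (0 3)(1 7 6 2) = [3, 7, 1, 0, 4, 5, 2, 6]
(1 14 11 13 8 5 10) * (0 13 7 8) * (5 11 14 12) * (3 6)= (14)(0 13)(1 12 5 10)(3 6)(7 8 11)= [13, 12, 2, 6, 4, 10, 3, 8, 11, 9, 1, 7, 5, 0, 14]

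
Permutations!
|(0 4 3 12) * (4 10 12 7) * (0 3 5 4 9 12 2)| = 12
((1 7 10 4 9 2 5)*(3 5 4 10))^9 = ((10)(1 7 3 5)(2 4 9))^9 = (10)(1 7 3 5)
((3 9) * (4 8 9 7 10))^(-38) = (3 8 10)(4 7 9)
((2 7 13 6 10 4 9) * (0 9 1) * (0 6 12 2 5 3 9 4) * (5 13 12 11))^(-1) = ((0 4 1 6 10)(2 7 12)(3 9 13 11 5))^(-1) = (0 10 6 1 4)(2 12 7)(3 5 11 13 9)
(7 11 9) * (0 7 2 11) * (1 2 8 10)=[7, 2, 11, 3, 4, 5, 6, 0, 10, 8, 1, 9]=(0 7)(1 2 11 9 8 10)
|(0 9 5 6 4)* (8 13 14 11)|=|(0 9 5 6 4)(8 13 14 11)|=20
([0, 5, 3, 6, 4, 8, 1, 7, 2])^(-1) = [0, 6, 8, 2, 4, 1, 3, 7, 5]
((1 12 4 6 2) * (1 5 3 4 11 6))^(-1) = ((1 12 11 6 2 5 3 4))^(-1) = (1 4 3 5 2 6 11 12)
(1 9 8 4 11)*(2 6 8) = (1 9 2 6 8 4 11) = [0, 9, 6, 3, 11, 5, 8, 7, 4, 2, 10, 1]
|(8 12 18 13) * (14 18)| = |(8 12 14 18 13)| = 5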